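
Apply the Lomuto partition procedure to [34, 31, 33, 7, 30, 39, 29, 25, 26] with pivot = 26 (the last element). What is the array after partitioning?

Lomuto partition with pivot = 26:

Initial array: [34, 31, 33, 7, 30, 39, 29, 25, 26]

arr[0]=34 > 26: no swap
arr[1]=31 > 26: no swap
arr[2]=33 > 26: no swap
arr[3]=7 <= 26: swap with position 0, array becomes [7, 31, 33, 34, 30, 39, 29, 25, 26]
arr[4]=30 > 26: no swap
arr[5]=39 > 26: no swap
arr[6]=29 > 26: no swap
arr[7]=25 <= 26: swap with position 1, array becomes [7, 25, 33, 34, 30, 39, 29, 31, 26]

Place pivot at position 2: [7, 25, 26, 34, 30, 39, 29, 31, 33]
Pivot position: 2

After partitioning with pivot 26, the array becomes [7, 25, 26, 34, 30, 39, 29, 31, 33]. The pivot is placed at index 2. All elements to the left of the pivot are <= 26, and all elements to the right are > 26.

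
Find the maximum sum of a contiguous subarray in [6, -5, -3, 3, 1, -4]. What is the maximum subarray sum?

Using Kadane's algorithm on [6, -5, -3, 3, 1, -4]:

Scanning through the array:
Position 1 (value -5): max_ending_here = 1, max_so_far = 6
Position 2 (value -3): max_ending_here = -2, max_so_far = 6
Position 3 (value 3): max_ending_here = 3, max_so_far = 6
Position 4 (value 1): max_ending_here = 4, max_so_far = 6
Position 5 (value -4): max_ending_here = 0, max_so_far = 6

Maximum subarray: [6]
Maximum sum: 6

The maximum subarray is [6] with sum 6. This subarray runs from index 0 to index 0.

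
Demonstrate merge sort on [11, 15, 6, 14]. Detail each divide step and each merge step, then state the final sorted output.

Merge sort trace:

Split: [11, 15, 6, 14] -> [11, 15] and [6, 14]
  Split: [11, 15] -> [11] and [15]
  Merge: [11] + [15] -> [11, 15]
  Split: [6, 14] -> [6] and [14]
  Merge: [6] + [14] -> [6, 14]
Merge: [11, 15] + [6, 14] -> [6, 11, 14, 15]

Final sorted array: [6, 11, 14, 15]

The merge sort proceeds by recursively splitting the array and merging sorted halves.
After all merges, the sorted array is [6, 11, 14, 15].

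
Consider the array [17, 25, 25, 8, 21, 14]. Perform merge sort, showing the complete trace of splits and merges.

Merge sort trace:

Split: [17, 25, 25, 8, 21, 14] -> [17, 25, 25] and [8, 21, 14]
  Split: [17, 25, 25] -> [17] and [25, 25]
    Split: [25, 25] -> [25] and [25]
    Merge: [25] + [25] -> [25, 25]
  Merge: [17] + [25, 25] -> [17, 25, 25]
  Split: [8, 21, 14] -> [8] and [21, 14]
    Split: [21, 14] -> [21] and [14]
    Merge: [21] + [14] -> [14, 21]
  Merge: [8] + [14, 21] -> [8, 14, 21]
Merge: [17, 25, 25] + [8, 14, 21] -> [8, 14, 17, 21, 25, 25]

Final sorted array: [8, 14, 17, 21, 25, 25]

The merge sort proceeds by recursively splitting the array and merging sorted halves.
After all merges, the sorted array is [8, 14, 17, 21, 25, 25].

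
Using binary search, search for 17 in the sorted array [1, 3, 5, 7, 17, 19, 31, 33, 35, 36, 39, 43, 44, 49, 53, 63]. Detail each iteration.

Binary search for 17 in [1, 3, 5, 7, 17, 19, 31, 33, 35, 36, 39, 43, 44, 49, 53, 63]:

lo=0, hi=15, mid=7, arr[mid]=33 -> 33 > 17, search left half
lo=0, hi=6, mid=3, arr[mid]=7 -> 7 < 17, search right half
lo=4, hi=6, mid=5, arr[mid]=19 -> 19 > 17, search left half
lo=4, hi=4, mid=4, arr[mid]=17 -> Found target at index 4!

Binary search finds 17 at index 4 after 4 comparisons. The search repeatedly halves the search space by comparing with the middle element.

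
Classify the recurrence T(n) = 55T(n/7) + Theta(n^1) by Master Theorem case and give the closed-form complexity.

Master Theorem for T(n) = 55T(n/7) + O(n^1):

a = 55, b = 7, c = 1
log_b(a) = log_7(55) = 2.0594

Case 1: c = 1 < log_7(55) = 2.0594
T(n) = O(n^(log_7 55))

For T(n) = 55T(n/7) + O(n^1): log_7(55) = 2.0594. This is Case 1 of the Master Theorem (c < log_b(a), work dominated by leaves), giving O(n^(log_7 55)).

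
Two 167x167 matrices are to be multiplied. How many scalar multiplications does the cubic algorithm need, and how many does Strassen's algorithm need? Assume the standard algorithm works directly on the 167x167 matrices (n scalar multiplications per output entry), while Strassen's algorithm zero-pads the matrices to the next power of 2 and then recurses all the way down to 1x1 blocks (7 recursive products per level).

Matrix multiplication for 167x167 matrices:

Strassen's algorithm requires power-of-2 dimensions. Pad 167x167 to 256x256 (next power of 2).

Standard algorithm: 167^3 = 4657463 multiplications
Strassen's algorithm: 7^(log2(256)) = 7^8 = 5764801 multiplications
Difference: 4657463 - 5764801 = -1107338 (Strassen uses MORE here due to padding overhead — for small or just-over-power-of-2 n, padding can outweigh the per-level savings)

Standard: 4657463 multiplications (167^3). Strassen: 5764801 multiplications (7^8, after padding to 256x256). Strassen reduces 8 recursive multiplications to 7 at each level.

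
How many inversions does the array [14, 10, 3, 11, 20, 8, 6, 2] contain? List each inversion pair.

Finding inversions in [14, 10, 3, 11, 20, 8, 6, 2]:

(0, 1): arr[0]=14 > arr[1]=10
(0, 2): arr[0]=14 > arr[2]=3
(0, 3): arr[0]=14 > arr[3]=11
(0, 5): arr[0]=14 > arr[5]=8
(0, 6): arr[0]=14 > arr[6]=6
(0, 7): arr[0]=14 > arr[7]=2
(1, 2): arr[1]=10 > arr[2]=3
(1, 5): arr[1]=10 > arr[5]=8
(1, 6): arr[1]=10 > arr[6]=6
(1, 7): arr[1]=10 > arr[7]=2
(2, 7): arr[2]=3 > arr[7]=2
(3, 5): arr[3]=11 > arr[5]=8
(3, 6): arr[3]=11 > arr[6]=6
(3, 7): arr[3]=11 > arr[7]=2
(4, 5): arr[4]=20 > arr[5]=8
(4, 6): arr[4]=20 > arr[6]=6
(4, 7): arr[4]=20 > arr[7]=2
(5, 6): arr[5]=8 > arr[6]=6
(5, 7): arr[5]=8 > arr[7]=2
(6, 7): arr[6]=6 > arr[7]=2

Total inversions: 20

The array has 20 inversion(s): (0,1), (0,2), (0,3), (0,5), (0,6), (0,7), (1,2), (1,5), (1,6), (1,7), (2,7), (3,5), (3,6), (3,7), (4,5), (4,6), (4,7), (5,6), (5,7), (6,7). Each pair (i,j) satisfies i < j and arr[i] > arr[j].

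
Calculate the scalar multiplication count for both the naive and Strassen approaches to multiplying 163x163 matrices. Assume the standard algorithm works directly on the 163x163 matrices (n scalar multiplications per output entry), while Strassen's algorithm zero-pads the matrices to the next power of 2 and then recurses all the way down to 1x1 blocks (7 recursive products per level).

Matrix multiplication for 163x163 matrices:

Strassen's algorithm requires power-of-2 dimensions. Pad 163x163 to 256x256 (next power of 2).

Standard algorithm: 163^3 = 4330747 multiplications
Strassen's algorithm: 7^(log2(256)) = 7^8 = 5764801 multiplications
Difference: 4330747 - 5764801 = -1434054 (Strassen uses MORE here due to padding overhead — for small or just-over-power-of-2 n, padding can outweigh the per-level savings)

Standard: 4330747 multiplications (163^3). Strassen: 5764801 multiplications (7^8, after padding to 256x256). Strassen reduces 8 recursive multiplications to 7 at each level.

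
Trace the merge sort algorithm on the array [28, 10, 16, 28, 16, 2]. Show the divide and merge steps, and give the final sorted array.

Merge sort trace:

Split: [28, 10, 16, 28, 16, 2] -> [28, 10, 16] and [28, 16, 2]
  Split: [28, 10, 16] -> [28] and [10, 16]
    Split: [10, 16] -> [10] and [16]
    Merge: [10] + [16] -> [10, 16]
  Merge: [28] + [10, 16] -> [10, 16, 28]
  Split: [28, 16, 2] -> [28] and [16, 2]
    Split: [16, 2] -> [16] and [2]
    Merge: [16] + [2] -> [2, 16]
  Merge: [28] + [2, 16] -> [2, 16, 28]
Merge: [10, 16, 28] + [2, 16, 28] -> [2, 10, 16, 16, 28, 28]

Final sorted array: [2, 10, 16, 16, 28, 28]

The merge sort proceeds by recursively splitting the array and merging sorted halves.
After all merges, the sorted array is [2, 10, 16, 16, 28, 28].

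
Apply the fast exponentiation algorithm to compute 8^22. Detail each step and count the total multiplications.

Computing 8^22 by squaring (build up from 8^1; each line after the first costs one multiplication):

8^1 = 8
8^2 = (8^1)^2 = 8^2 = 64
8^4 = (8^2)^2 = 64^2 = 4096
8^5 = 8 * 8^4 = 8 * 4096 = 32768
8^10 = (8^5)^2 = 32768^2 = 1073741824
8^11 = 8 * 8^10 = 8 * 1073741824 = 8589934592
8^22 = (8^11)^2 = 8589934592^2 = 73786976294838206464

Result: 73786976294838206464
Multiplications needed: 6 (6 lines after 8^1)

8^22 = 73786976294838206464. Using exponentiation by squaring, this requires 6 multiplications. The key idea: if the exponent is even, square the half-power; if odd, multiply by the base once.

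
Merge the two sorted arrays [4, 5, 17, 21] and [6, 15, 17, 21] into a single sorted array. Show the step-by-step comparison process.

Merging process:

Compare 4 vs 6: take 4 from left. Merged: [4]
Compare 5 vs 6: take 5 from left. Merged: [4, 5]
Compare 17 vs 6: take 6 from right. Merged: [4, 5, 6]
Compare 17 vs 15: take 15 from right. Merged: [4, 5, 6, 15]
Compare 17 vs 17: take 17 from left. Merged: [4, 5, 6, 15, 17]
Compare 21 vs 17: take 17 from right. Merged: [4, 5, 6, 15, 17, 17]
Compare 21 vs 21: take 21 from left. Merged: [4, 5, 6, 15, 17, 17, 21]
Append remaining from right: [21]. Merged: [4, 5, 6, 15, 17, 17, 21, 21]

Final merged array: [4, 5, 6, 15, 17, 17, 21, 21]
Total comparisons: 7

The merged array is [4, 5, 6, 15, 17, 17, 21, 21], requiring 7 comparisons. The merge step runs in O(n) time where n is the total number of elements.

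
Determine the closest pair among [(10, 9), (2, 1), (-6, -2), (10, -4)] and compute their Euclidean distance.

Computing all pairwise distances among 4 points:

d((10, 9), (2, 1)) = 11.3137
d((10, 9), (-6, -2)) = 19.4165
d((10, 9), (10, -4)) = 13.0
d((2, 1), (-6, -2)) = 8.544 <-- minimum
d((2, 1), (10, -4)) = 9.434
d((-6, -2), (10, -4)) = 16.1245

Closest pair: (2, 1) and (-6, -2) with distance 8.544

The closest pair is (2, 1) and (-6, -2) with Euclidean distance 8.544. For 4 points, brute-force pairwise comparison is shown above. For large n, the divide-and-conquer algorithm (sort by x, recurse on halves, check the dividing strip) achieves O(n log n).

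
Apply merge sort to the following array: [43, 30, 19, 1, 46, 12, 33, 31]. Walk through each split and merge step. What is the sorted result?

Merge sort trace:

Split: [43, 30, 19, 1, 46, 12, 33, 31] -> [43, 30, 19, 1] and [46, 12, 33, 31]
  Split: [43, 30, 19, 1] -> [43, 30] and [19, 1]
    Split: [43, 30] -> [43] and [30]
    Merge: [43] + [30] -> [30, 43]
    Split: [19, 1] -> [19] and [1]
    Merge: [19] + [1] -> [1, 19]
  Merge: [30, 43] + [1, 19] -> [1, 19, 30, 43]
  Split: [46, 12, 33, 31] -> [46, 12] and [33, 31]
    Split: [46, 12] -> [46] and [12]
    Merge: [46] + [12] -> [12, 46]
    Split: [33, 31] -> [33] and [31]
    Merge: [33] + [31] -> [31, 33]
  Merge: [12, 46] + [31, 33] -> [12, 31, 33, 46]
Merge: [1, 19, 30, 43] + [12, 31, 33, 46] -> [1, 12, 19, 30, 31, 33, 43, 46]

Final sorted array: [1, 12, 19, 30, 31, 33, 43, 46]

The merge sort proceeds by recursively splitting the array and merging sorted halves.
After all merges, the sorted array is [1, 12, 19, 30, 31, 33, 43, 46].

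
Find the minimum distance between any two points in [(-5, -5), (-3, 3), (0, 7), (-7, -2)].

Computing all pairwise distances among 4 points:

d((-5, -5), (-3, 3)) = 8.2462
d((-5, -5), (0, 7)) = 13.0
d((-5, -5), (-7, -2)) = 3.6056 <-- minimum
d((-3, 3), (0, 7)) = 5.0
d((-3, 3), (-7, -2)) = 6.4031
d((0, 7), (-7, -2)) = 11.4018

Closest pair: (-5, -5) and (-7, -2) with distance 3.6056

The closest pair is (-5, -5) and (-7, -2) with Euclidean distance 3.6056. For 4 points, brute-force pairwise comparison is shown above. For large n, the divide-and-conquer algorithm (sort by x, recurse on halves, check the dividing strip) achieves O(n log n).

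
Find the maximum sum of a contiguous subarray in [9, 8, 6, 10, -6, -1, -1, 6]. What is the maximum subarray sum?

Using Kadane's algorithm on [9, 8, 6, 10, -6, -1, -1, 6]:

Scanning through the array:
Position 1 (value 8): max_ending_here = 17, max_so_far = 17
Position 2 (value 6): max_ending_here = 23, max_so_far = 23
Position 3 (value 10): max_ending_here = 33, max_so_far = 33
Position 4 (value -6): max_ending_here = 27, max_so_far = 33
Position 5 (value -1): max_ending_here = 26, max_so_far = 33
Position 6 (value -1): max_ending_here = 25, max_so_far = 33
Position 7 (value 6): max_ending_here = 31, max_so_far = 33

Maximum subarray: [9, 8, 6, 10]
Maximum sum: 33

The maximum subarray is [9, 8, 6, 10] with sum 33. This subarray runs from index 0 to index 3.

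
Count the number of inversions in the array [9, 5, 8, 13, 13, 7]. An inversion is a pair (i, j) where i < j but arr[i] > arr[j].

Finding inversions in [9, 5, 8, 13, 13, 7]:

(0, 1): arr[0]=9 > arr[1]=5
(0, 2): arr[0]=9 > arr[2]=8
(0, 5): arr[0]=9 > arr[5]=7
(2, 5): arr[2]=8 > arr[5]=7
(3, 5): arr[3]=13 > arr[5]=7
(4, 5): arr[4]=13 > arr[5]=7

Total inversions: 6

The array has 6 inversion(s): (0,1), (0,2), (0,5), (2,5), (3,5), (4,5). Each pair (i,j) satisfies i < j and arr[i] > arr[j].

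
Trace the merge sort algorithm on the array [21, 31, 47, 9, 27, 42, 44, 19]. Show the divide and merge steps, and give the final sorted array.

Merge sort trace:

Split: [21, 31, 47, 9, 27, 42, 44, 19] -> [21, 31, 47, 9] and [27, 42, 44, 19]
  Split: [21, 31, 47, 9] -> [21, 31] and [47, 9]
    Split: [21, 31] -> [21] and [31]
    Merge: [21] + [31] -> [21, 31]
    Split: [47, 9] -> [47] and [9]
    Merge: [47] + [9] -> [9, 47]
  Merge: [21, 31] + [9, 47] -> [9, 21, 31, 47]
  Split: [27, 42, 44, 19] -> [27, 42] and [44, 19]
    Split: [27, 42] -> [27] and [42]
    Merge: [27] + [42] -> [27, 42]
    Split: [44, 19] -> [44] and [19]
    Merge: [44] + [19] -> [19, 44]
  Merge: [27, 42] + [19, 44] -> [19, 27, 42, 44]
Merge: [9, 21, 31, 47] + [19, 27, 42, 44] -> [9, 19, 21, 27, 31, 42, 44, 47]

Final sorted array: [9, 19, 21, 27, 31, 42, 44, 47]

The merge sort proceeds by recursively splitting the array and merging sorted halves.
After all merges, the sorted array is [9, 19, 21, 27, 31, 42, 44, 47].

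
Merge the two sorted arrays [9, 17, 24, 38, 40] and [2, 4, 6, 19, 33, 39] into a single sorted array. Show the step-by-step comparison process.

Merging process:

Compare 9 vs 2: take 2 from right. Merged: [2]
Compare 9 vs 4: take 4 from right. Merged: [2, 4]
Compare 9 vs 6: take 6 from right. Merged: [2, 4, 6]
Compare 9 vs 19: take 9 from left. Merged: [2, 4, 6, 9]
Compare 17 vs 19: take 17 from left. Merged: [2, 4, 6, 9, 17]
Compare 24 vs 19: take 19 from right. Merged: [2, 4, 6, 9, 17, 19]
Compare 24 vs 33: take 24 from left. Merged: [2, 4, 6, 9, 17, 19, 24]
Compare 38 vs 33: take 33 from right. Merged: [2, 4, 6, 9, 17, 19, 24, 33]
Compare 38 vs 39: take 38 from left. Merged: [2, 4, 6, 9, 17, 19, 24, 33, 38]
Compare 40 vs 39: take 39 from right. Merged: [2, 4, 6, 9, 17, 19, 24, 33, 38, 39]
Append remaining from left: [40]. Merged: [2, 4, 6, 9, 17, 19, 24, 33, 38, 39, 40]

Final merged array: [2, 4, 6, 9, 17, 19, 24, 33, 38, 39, 40]
Total comparisons: 10

The merged array is [2, 4, 6, 9, 17, 19, 24, 33, 38, 39, 40], requiring 10 comparisons. The merge step runs in O(n) time where n is the total number of elements.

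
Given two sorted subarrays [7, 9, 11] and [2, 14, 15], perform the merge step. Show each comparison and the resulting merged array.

Merging process:

Compare 7 vs 2: take 2 from right. Merged: [2]
Compare 7 vs 14: take 7 from left. Merged: [2, 7]
Compare 9 vs 14: take 9 from left. Merged: [2, 7, 9]
Compare 11 vs 14: take 11 from left. Merged: [2, 7, 9, 11]
Append remaining from right: [14, 15]. Merged: [2, 7, 9, 11, 14, 15]

Final merged array: [2, 7, 9, 11, 14, 15]
Total comparisons: 4

The merged array is [2, 7, 9, 11, 14, 15], requiring 4 comparisons. The merge step runs in O(n) time where n is the total number of elements.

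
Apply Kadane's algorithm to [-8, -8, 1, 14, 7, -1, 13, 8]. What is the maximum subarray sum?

Using Kadane's algorithm on [-8, -8, 1, 14, 7, -1, 13, 8]:

Scanning through the array:
Position 1 (value -8): max_ending_here = -8, max_so_far = -8
Position 2 (value 1): max_ending_here = 1, max_so_far = 1
Position 3 (value 14): max_ending_here = 15, max_so_far = 15
Position 4 (value 7): max_ending_here = 22, max_so_far = 22
Position 5 (value -1): max_ending_here = 21, max_so_far = 22
Position 6 (value 13): max_ending_here = 34, max_so_far = 34
Position 7 (value 8): max_ending_here = 42, max_so_far = 42

Maximum subarray: [1, 14, 7, -1, 13, 8]
Maximum sum: 42

The maximum subarray is [1, 14, 7, -1, 13, 8] with sum 42. This subarray runs from index 2 to index 7.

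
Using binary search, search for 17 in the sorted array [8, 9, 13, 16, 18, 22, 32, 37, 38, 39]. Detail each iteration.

Binary search for 17 in [8, 9, 13, 16, 18, 22, 32, 37, 38, 39]:

lo=0, hi=9, mid=4, arr[mid]=18 -> 18 > 17, search left half
lo=0, hi=3, mid=1, arr[mid]=9 -> 9 < 17, search right half
lo=2, hi=3, mid=2, arr[mid]=13 -> 13 < 17, search right half
lo=3, hi=3, mid=3, arr[mid]=16 -> 16 < 17, search right half
lo=4 > hi=3, target 17 not found

Binary search determines that 17 is not in the array after 4 comparisons. The search space was exhausted without finding the target.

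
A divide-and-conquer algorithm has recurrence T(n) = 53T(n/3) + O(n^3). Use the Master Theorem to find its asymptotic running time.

Master Theorem for T(n) = 53T(n/3) + O(n^3):

a = 53, b = 3, c = 3
log_b(a) = log_3(53) = 3.6139

Case 1: c = 3 < log_3(53) = 3.6139
T(n) = O(n^(log_3 53))

For T(n) = 53T(n/3) + O(n^3): log_3(53) = 3.6139. This is Case 1 of the Master Theorem (c < log_b(a), work dominated by leaves), giving O(n^(log_3 53)).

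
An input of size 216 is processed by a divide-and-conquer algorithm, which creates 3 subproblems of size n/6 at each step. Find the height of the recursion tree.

For divide and conquer with division factor 6:

Problem sizes at each level:
Level 0: 216
Level 1: 36
Level 2: 6
Level 3: 1

The root is level 0 and the size-1 base case is level 3 (the tree spans levels 0 through 3, i.e. 4 levels counting the root), so the depth is the number of divisions: log_6(216) = 3

The recursion tree depth is log_6(216) = 3. At each level, the problem size is divided by 6, so it takes 3 divisions to reduce to a base case of size 1. The algorithm makes 3 recursive calls at each level.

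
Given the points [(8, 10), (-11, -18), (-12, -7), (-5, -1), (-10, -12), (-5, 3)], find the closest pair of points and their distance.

Computing all pairwise distances among 6 points:

d((8, 10), (-11, -18)) = 33.8378
d((8, 10), (-12, -7)) = 26.2488
d((8, 10), (-5, -1)) = 17.0294
d((8, 10), (-10, -12)) = 28.4253
d((8, 10), (-5, 3)) = 14.7648
d((-11, -18), (-12, -7)) = 11.0454
d((-11, -18), (-5, -1)) = 18.0278
d((-11, -18), (-10, -12)) = 6.0828
d((-11, -18), (-5, 3)) = 21.8403
d((-12, -7), (-5, -1)) = 9.2195
d((-12, -7), (-10, -12)) = 5.3852
d((-12, -7), (-5, 3)) = 12.2066
d((-5, -1), (-10, -12)) = 12.083
d((-5, -1), (-5, 3)) = 4.0 <-- minimum
d((-10, -12), (-5, 3)) = 15.8114

Closest pair: (-5, -1) and (-5, 3) with distance 4.0

The closest pair is (-5, -1) and (-5, 3) with Euclidean distance 4.0. For 6 points, brute-force pairwise comparison is shown above. For large n, the divide-and-conquer algorithm (sort by x, recurse on halves, check the dividing strip) achieves O(n log n).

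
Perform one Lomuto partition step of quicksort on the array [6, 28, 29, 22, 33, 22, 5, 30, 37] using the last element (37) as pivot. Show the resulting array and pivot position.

Lomuto partition with pivot = 37:

Initial array: [6, 28, 29, 22, 33, 22, 5, 30, 37]

arr[0]=6 <= 37: swap with position 0, array becomes [6, 28, 29, 22, 33, 22, 5, 30, 37]
arr[1]=28 <= 37: swap with position 1, array becomes [6, 28, 29, 22, 33, 22, 5, 30, 37]
arr[2]=29 <= 37: swap with position 2, array becomes [6, 28, 29, 22, 33, 22, 5, 30, 37]
arr[3]=22 <= 37: swap with position 3, array becomes [6, 28, 29, 22, 33, 22, 5, 30, 37]
arr[4]=33 <= 37: swap with position 4, array becomes [6, 28, 29, 22, 33, 22, 5, 30, 37]
arr[5]=22 <= 37: swap with position 5, array becomes [6, 28, 29, 22, 33, 22, 5, 30, 37]
arr[6]=5 <= 37: swap with position 6, array becomes [6, 28, 29, 22, 33, 22, 5, 30, 37]
arr[7]=30 <= 37: swap with position 7, array becomes [6, 28, 29, 22, 33, 22, 5, 30, 37]

Place pivot at position 8: [6, 28, 29, 22, 33, 22, 5, 30, 37]
Pivot position: 8

After partitioning with pivot 37, the array becomes [6, 28, 29, 22, 33, 22, 5, 30, 37]. The pivot is placed at index 8. All elements to the left of the pivot are <= 37, and all elements to the right are > 37.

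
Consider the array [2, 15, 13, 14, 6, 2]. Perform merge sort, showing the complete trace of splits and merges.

Merge sort trace:

Split: [2, 15, 13, 14, 6, 2] -> [2, 15, 13] and [14, 6, 2]
  Split: [2, 15, 13] -> [2] and [15, 13]
    Split: [15, 13] -> [15] and [13]
    Merge: [15] + [13] -> [13, 15]
  Merge: [2] + [13, 15] -> [2, 13, 15]
  Split: [14, 6, 2] -> [14] and [6, 2]
    Split: [6, 2] -> [6] and [2]
    Merge: [6] + [2] -> [2, 6]
  Merge: [14] + [2, 6] -> [2, 6, 14]
Merge: [2, 13, 15] + [2, 6, 14] -> [2, 2, 6, 13, 14, 15]

Final sorted array: [2, 2, 6, 13, 14, 15]

The merge sort proceeds by recursively splitting the array and merging sorted halves.
After all merges, the sorted array is [2, 2, 6, 13, 14, 15].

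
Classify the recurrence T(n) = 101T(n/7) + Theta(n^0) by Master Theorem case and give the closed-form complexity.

Master Theorem for T(n) = 101T(n/7) + O(n^0):

a = 101, b = 7, c = 0
log_b(a) = log_7(101) = 2.3717

Case 1: c = 0 < log_7(101) = 2.3717
T(n) = O(n^(log_7 101))

For T(n) = 101T(n/7) + O(n^0): log_7(101) = 2.3717. This is Case 1 of the Master Theorem (c < log_b(a), work dominated by leaves), giving O(n^(log_7 101)).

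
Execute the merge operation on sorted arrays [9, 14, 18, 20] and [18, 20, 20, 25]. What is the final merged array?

Merging process:

Compare 9 vs 18: take 9 from left. Merged: [9]
Compare 14 vs 18: take 14 from left. Merged: [9, 14]
Compare 18 vs 18: take 18 from left. Merged: [9, 14, 18]
Compare 20 vs 18: take 18 from right. Merged: [9, 14, 18, 18]
Compare 20 vs 20: take 20 from left. Merged: [9, 14, 18, 18, 20]
Append remaining from right: [20, 20, 25]. Merged: [9, 14, 18, 18, 20, 20, 20, 25]

Final merged array: [9, 14, 18, 18, 20, 20, 20, 25]
Total comparisons: 5

The merged array is [9, 14, 18, 18, 20, 20, 20, 25], requiring 5 comparisons. The merge step runs in O(n) time where n is the total number of elements.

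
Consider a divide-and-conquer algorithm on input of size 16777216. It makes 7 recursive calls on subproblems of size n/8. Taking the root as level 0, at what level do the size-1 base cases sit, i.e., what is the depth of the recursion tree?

For divide and conquer with division factor 8:

Problem sizes at each level:
Level 0: 16777216
Level 1: 2097152
Level 2: 262144
Level 3: 32768
Level 4: 4096
Level 5: 512
Level 6: 64
Level 7: 8
Level 8: 1

The root is level 0 and the size-1 base case is level 8 (the tree spans levels 0 through 8, i.e. 9 levels counting the root), so the depth is the number of divisions: log_8(16777216) = 8

The recursion tree depth is log_8(16777216) = 8. At each level, the problem size is divided by 8, so it takes 8 divisions to reduce to a base case of size 1. The algorithm makes 7 recursive calls at each level.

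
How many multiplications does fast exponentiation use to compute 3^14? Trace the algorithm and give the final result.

Computing 3^14 by squaring (build up from 3^1; each line after the first costs one multiplication):

3^1 = 3
3^2 = (3^1)^2 = 3^2 = 9
3^3 = 3 * 3^2 = 3 * 9 = 27
3^6 = (3^3)^2 = 27^2 = 729
3^7 = 3 * 3^6 = 3 * 729 = 2187
3^14 = (3^7)^2 = 2187^2 = 4782969

Result: 4782969
Multiplications needed: 5 (5 lines after 3^1)

3^14 = 4782969. Using exponentiation by squaring, this requires 5 multiplications. The key idea: if the exponent is even, square the half-power; if odd, multiply by the base once.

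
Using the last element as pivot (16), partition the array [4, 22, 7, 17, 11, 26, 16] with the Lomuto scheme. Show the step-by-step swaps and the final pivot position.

Lomuto partition with pivot = 16:

Initial array: [4, 22, 7, 17, 11, 26, 16]

arr[0]=4 <= 16: swap with position 0, array becomes [4, 22, 7, 17, 11, 26, 16]
arr[1]=22 > 16: no swap
arr[2]=7 <= 16: swap with position 1, array becomes [4, 7, 22, 17, 11, 26, 16]
arr[3]=17 > 16: no swap
arr[4]=11 <= 16: swap with position 2, array becomes [4, 7, 11, 17, 22, 26, 16]
arr[5]=26 > 16: no swap

Place pivot at position 3: [4, 7, 11, 16, 22, 26, 17]
Pivot position: 3

After partitioning with pivot 16, the array becomes [4, 7, 11, 16, 22, 26, 17]. The pivot is placed at index 3. All elements to the left of the pivot are <= 16, and all elements to the right are > 16.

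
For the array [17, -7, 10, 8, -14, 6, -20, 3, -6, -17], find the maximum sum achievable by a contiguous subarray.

Using Kadane's algorithm on [17, -7, 10, 8, -14, 6, -20, 3, -6, -17]:

Scanning through the array:
Position 1 (value -7): max_ending_here = 10, max_so_far = 17
Position 2 (value 10): max_ending_here = 20, max_so_far = 20
Position 3 (value 8): max_ending_here = 28, max_so_far = 28
Position 4 (value -14): max_ending_here = 14, max_so_far = 28
Position 5 (value 6): max_ending_here = 20, max_so_far = 28
Position 6 (value -20): max_ending_here = 0, max_so_far = 28
Position 7 (value 3): max_ending_here = 3, max_so_far = 28
Position 8 (value -6): max_ending_here = -3, max_so_far = 28
Position 9 (value -17): max_ending_here = -17, max_so_far = 28

Maximum subarray: [17, -7, 10, 8]
Maximum sum: 28

The maximum subarray is [17, -7, 10, 8] with sum 28. This subarray runs from index 0 to index 3.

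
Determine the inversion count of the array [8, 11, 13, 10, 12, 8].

Finding inversions in [8, 11, 13, 10, 12, 8]:

(1, 3): arr[1]=11 > arr[3]=10
(1, 5): arr[1]=11 > arr[5]=8
(2, 3): arr[2]=13 > arr[3]=10
(2, 4): arr[2]=13 > arr[4]=12
(2, 5): arr[2]=13 > arr[5]=8
(3, 5): arr[3]=10 > arr[5]=8
(4, 5): arr[4]=12 > arr[5]=8

Total inversions: 7

The array has 7 inversion(s): (1,3), (1,5), (2,3), (2,4), (2,5), (3,5), (4,5). Each pair (i,j) satisfies i < j and arr[i] > arr[j].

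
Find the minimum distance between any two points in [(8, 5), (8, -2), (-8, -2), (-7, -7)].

Computing all pairwise distances among 4 points:

d((8, 5), (8, -2)) = 7.0
d((8, 5), (-8, -2)) = 17.4642
d((8, 5), (-7, -7)) = 19.2094
d((8, -2), (-8, -2)) = 16.0
d((8, -2), (-7, -7)) = 15.8114
d((-8, -2), (-7, -7)) = 5.099 <-- minimum

Closest pair: (-8, -2) and (-7, -7) with distance 5.099

The closest pair is (-8, -2) and (-7, -7) with Euclidean distance 5.099. For 4 points, brute-force pairwise comparison is shown above. For large n, the divide-and-conquer algorithm (sort by x, recurse on halves, check the dividing strip) achieves O(n log n).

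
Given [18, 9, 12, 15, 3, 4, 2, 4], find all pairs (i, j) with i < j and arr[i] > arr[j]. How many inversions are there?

Finding inversions in [18, 9, 12, 15, 3, 4, 2, 4]:

(0, 1): arr[0]=18 > arr[1]=9
(0, 2): arr[0]=18 > arr[2]=12
(0, 3): arr[0]=18 > arr[3]=15
(0, 4): arr[0]=18 > arr[4]=3
(0, 5): arr[0]=18 > arr[5]=4
(0, 6): arr[0]=18 > arr[6]=2
(0, 7): arr[0]=18 > arr[7]=4
(1, 4): arr[1]=9 > arr[4]=3
(1, 5): arr[1]=9 > arr[5]=4
(1, 6): arr[1]=9 > arr[6]=2
(1, 7): arr[1]=9 > arr[7]=4
(2, 4): arr[2]=12 > arr[4]=3
(2, 5): arr[2]=12 > arr[5]=4
(2, 6): arr[2]=12 > arr[6]=2
(2, 7): arr[2]=12 > arr[7]=4
(3, 4): arr[3]=15 > arr[4]=3
(3, 5): arr[3]=15 > arr[5]=4
(3, 6): arr[3]=15 > arr[6]=2
(3, 7): arr[3]=15 > arr[7]=4
(4, 6): arr[4]=3 > arr[6]=2
(5, 6): arr[5]=4 > arr[6]=2

Total inversions: 21

The array has 21 inversion(s): (0,1), (0,2), (0,3), (0,4), (0,5), (0,6), (0,7), (1,4), (1,5), (1,6), (1,7), (2,4), (2,5), (2,6), (2,7), (3,4), (3,5), (3,6), (3,7), (4,6), (5,6). Each pair (i,j) satisfies i < j and arr[i] > arr[j].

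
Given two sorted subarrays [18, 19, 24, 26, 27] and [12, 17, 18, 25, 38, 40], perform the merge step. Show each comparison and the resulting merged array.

Merging process:

Compare 18 vs 12: take 12 from right. Merged: [12]
Compare 18 vs 17: take 17 from right. Merged: [12, 17]
Compare 18 vs 18: take 18 from left. Merged: [12, 17, 18]
Compare 19 vs 18: take 18 from right. Merged: [12, 17, 18, 18]
Compare 19 vs 25: take 19 from left. Merged: [12, 17, 18, 18, 19]
Compare 24 vs 25: take 24 from left. Merged: [12, 17, 18, 18, 19, 24]
Compare 26 vs 25: take 25 from right. Merged: [12, 17, 18, 18, 19, 24, 25]
Compare 26 vs 38: take 26 from left. Merged: [12, 17, 18, 18, 19, 24, 25, 26]
Compare 27 vs 38: take 27 from left. Merged: [12, 17, 18, 18, 19, 24, 25, 26, 27]
Append remaining from right: [38, 40]. Merged: [12, 17, 18, 18, 19, 24, 25, 26, 27, 38, 40]

Final merged array: [12, 17, 18, 18, 19, 24, 25, 26, 27, 38, 40]
Total comparisons: 9

The merged array is [12, 17, 18, 18, 19, 24, 25, 26, 27, 38, 40], requiring 9 comparisons. The merge step runs in O(n) time where n is the total number of elements.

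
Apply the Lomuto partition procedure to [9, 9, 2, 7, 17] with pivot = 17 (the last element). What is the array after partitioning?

Lomuto partition with pivot = 17:

Initial array: [9, 9, 2, 7, 17]

arr[0]=9 <= 17: swap with position 0, array becomes [9, 9, 2, 7, 17]
arr[1]=9 <= 17: swap with position 1, array becomes [9, 9, 2, 7, 17]
arr[2]=2 <= 17: swap with position 2, array becomes [9, 9, 2, 7, 17]
arr[3]=7 <= 17: swap with position 3, array becomes [9, 9, 2, 7, 17]

Place pivot at position 4: [9, 9, 2, 7, 17]
Pivot position: 4

After partitioning with pivot 17, the array becomes [9, 9, 2, 7, 17]. The pivot is placed at index 4. All elements to the left of the pivot are <= 17, and all elements to the right are > 17.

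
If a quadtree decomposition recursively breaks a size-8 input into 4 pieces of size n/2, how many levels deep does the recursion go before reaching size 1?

For divide and conquer with division factor 2:

Problem sizes at each level:
Level 0: 8
Level 1: 4
Level 2: 2
Level 3: 1

The root is level 0 and the size-1 base case is level 3 (the tree spans levels 0 through 3, i.e. 4 levels counting the root), so the depth is the number of divisions: log_2(8) = 3

The recursion tree depth is log_2(8) = 3. At each level, the problem size is divided by 2, so it takes 3 divisions to reduce to a base case of size 1. The algorithm makes 4 recursive calls at each level.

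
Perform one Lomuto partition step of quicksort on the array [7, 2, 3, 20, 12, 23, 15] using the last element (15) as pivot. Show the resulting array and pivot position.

Lomuto partition with pivot = 15:

Initial array: [7, 2, 3, 20, 12, 23, 15]

arr[0]=7 <= 15: swap with position 0, array becomes [7, 2, 3, 20, 12, 23, 15]
arr[1]=2 <= 15: swap with position 1, array becomes [7, 2, 3, 20, 12, 23, 15]
arr[2]=3 <= 15: swap with position 2, array becomes [7, 2, 3, 20, 12, 23, 15]
arr[3]=20 > 15: no swap
arr[4]=12 <= 15: swap with position 3, array becomes [7, 2, 3, 12, 20, 23, 15]
arr[5]=23 > 15: no swap

Place pivot at position 4: [7, 2, 3, 12, 15, 23, 20]
Pivot position: 4

After partitioning with pivot 15, the array becomes [7, 2, 3, 12, 15, 23, 20]. The pivot is placed at index 4. All elements to the left of the pivot are <= 15, and all elements to the right are > 15.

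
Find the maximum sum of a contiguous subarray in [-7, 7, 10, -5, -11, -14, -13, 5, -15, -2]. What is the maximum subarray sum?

Using Kadane's algorithm on [-7, 7, 10, -5, -11, -14, -13, 5, -15, -2]:

Scanning through the array:
Position 1 (value 7): max_ending_here = 7, max_so_far = 7
Position 2 (value 10): max_ending_here = 17, max_so_far = 17
Position 3 (value -5): max_ending_here = 12, max_so_far = 17
Position 4 (value -11): max_ending_here = 1, max_so_far = 17
Position 5 (value -14): max_ending_here = -13, max_so_far = 17
Position 6 (value -13): max_ending_here = -13, max_so_far = 17
Position 7 (value 5): max_ending_here = 5, max_so_far = 17
Position 8 (value -15): max_ending_here = -10, max_so_far = 17
Position 9 (value -2): max_ending_here = -2, max_so_far = 17

Maximum subarray: [7, 10]
Maximum sum: 17

The maximum subarray is [7, 10] with sum 17. This subarray runs from index 1 to index 2.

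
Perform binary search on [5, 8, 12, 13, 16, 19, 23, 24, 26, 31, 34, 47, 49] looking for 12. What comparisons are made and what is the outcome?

Binary search for 12 in [5, 8, 12, 13, 16, 19, 23, 24, 26, 31, 34, 47, 49]:

lo=0, hi=12, mid=6, arr[mid]=23 -> 23 > 12, search left half
lo=0, hi=5, mid=2, arr[mid]=12 -> Found target at index 2!

Binary search finds 12 at index 2 after 2 comparisons. The search repeatedly halves the search space by comparing with the middle element.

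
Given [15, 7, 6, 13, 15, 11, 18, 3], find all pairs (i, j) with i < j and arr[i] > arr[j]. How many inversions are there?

Finding inversions in [15, 7, 6, 13, 15, 11, 18, 3]:

(0, 1): arr[0]=15 > arr[1]=7
(0, 2): arr[0]=15 > arr[2]=6
(0, 3): arr[0]=15 > arr[3]=13
(0, 5): arr[0]=15 > arr[5]=11
(0, 7): arr[0]=15 > arr[7]=3
(1, 2): arr[1]=7 > arr[2]=6
(1, 7): arr[1]=7 > arr[7]=3
(2, 7): arr[2]=6 > arr[7]=3
(3, 5): arr[3]=13 > arr[5]=11
(3, 7): arr[3]=13 > arr[7]=3
(4, 5): arr[4]=15 > arr[5]=11
(4, 7): arr[4]=15 > arr[7]=3
(5, 7): arr[5]=11 > arr[7]=3
(6, 7): arr[6]=18 > arr[7]=3

Total inversions: 14

The array has 14 inversion(s): (0,1), (0,2), (0,3), (0,5), (0,7), (1,2), (1,7), (2,7), (3,5), (3,7), (4,5), (4,7), (5,7), (6,7). Each pair (i,j) satisfies i < j and arr[i] > arr[j].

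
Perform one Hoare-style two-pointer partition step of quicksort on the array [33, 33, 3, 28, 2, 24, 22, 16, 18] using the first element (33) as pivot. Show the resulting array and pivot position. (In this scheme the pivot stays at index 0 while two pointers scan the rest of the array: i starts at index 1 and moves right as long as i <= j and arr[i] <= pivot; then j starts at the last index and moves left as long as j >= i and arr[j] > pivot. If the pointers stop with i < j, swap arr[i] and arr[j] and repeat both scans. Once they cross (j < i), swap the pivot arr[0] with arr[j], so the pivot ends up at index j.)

Hoare-style two-pointer partition with pivot = 33:

Initial array: [33, 33, 3, 28, 2, 24, 22, 16, 18]

Pointers start at i = 1, j = 8.
i ends at 9, j ends at 8: the pointers have crossed (j < i), so scanning stops.

Swap pivot arr[0] with arr[8] to place pivot at position 8: [18, 33, 3, 28, 2, 24, 22, 16, 33]
Pivot position: 8

After partitioning with pivot 33, the array becomes [18, 33, 3, 28, 2, 24, 22, 16, 33]. The pivot is placed at index 8. All elements to the left of the pivot are <= 33, and all elements to the right are > 33.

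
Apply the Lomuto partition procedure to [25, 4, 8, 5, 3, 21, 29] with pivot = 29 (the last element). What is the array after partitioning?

Lomuto partition with pivot = 29:

Initial array: [25, 4, 8, 5, 3, 21, 29]

arr[0]=25 <= 29: swap with position 0, array becomes [25, 4, 8, 5, 3, 21, 29]
arr[1]=4 <= 29: swap with position 1, array becomes [25, 4, 8, 5, 3, 21, 29]
arr[2]=8 <= 29: swap with position 2, array becomes [25, 4, 8, 5, 3, 21, 29]
arr[3]=5 <= 29: swap with position 3, array becomes [25, 4, 8, 5, 3, 21, 29]
arr[4]=3 <= 29: swap with position 4, array becomes [25, 4, 8, 5, 3, 21, 29]
arr[5]=21 <= 29: swap with position 5, array becomes [25, 4, 8, 5, 3, 21, 29]

Place pivot at position 6: [25, 4, 8, 5, 3, 21, 29]
Pivot position: 6

After partitioning with pivot 29, the array becomes [25, 4, 8, 5, 3, 21, 29]. The pivot is placed at index 6. All elements to the left of the pivot are <= 29, and all elements to the right are > 29.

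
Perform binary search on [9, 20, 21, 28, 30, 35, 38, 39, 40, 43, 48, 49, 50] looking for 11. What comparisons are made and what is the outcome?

Binary search for 11 in [9, 20, 21, 28, 30, 35, 38, 39, 40, 43, 48, 49, 50]:

lo=0, hi=12, mid=6, arr[mid]=38 -> 38 > 11, search left half
lo=0, hi=5, mid=2, arr[mid]=21 -> 21 > 11, search left half
lo=0, hi=1, mid=0, arr[mid]=9 -> 9 < 11, search right half
lo=1, hi=1, mid=1, arr[mid]=20 -> 20 > 11, search left half
lo=1 > hi=0, target 11 not found

Binary search determines that 11 is not in the array after 4 comparisons. The search space was exhausted without finding the target.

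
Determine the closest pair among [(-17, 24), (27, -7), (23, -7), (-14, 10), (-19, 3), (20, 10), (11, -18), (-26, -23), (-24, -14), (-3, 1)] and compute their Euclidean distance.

Computing all pairwise distances among 10 points:

d((-17, 24), (27, -7)) = 53.8238
d((-17, 24), (23, -7)) = 50.6063
d((-17, 24), (-14, 10)) = 14.3178
d((-17, 24), (-19, 3)) = 21.095
d((-17, 24), (20, 10)) = 39.5601
d((-17, 24), (11, -18)) = 50.4777
d((-17, 24), (-26, -23)) = 47.8539
d((-17, 24), (-24, -14)) = 38.6394
d((-17, 24), (-3, 1)) = 26.9258
d((27, -7), (23, -7)) = 4.0 <-- minimum
d((27, -7), (-14, 10)) = 44.3847
d((27, -7), (-19, 3)) = 47.0744
d((27, -7), (20, 10)) = 18.3848
d((27, -7), (11, -18)) = 19.4165
d((27, -7), (-26, -23)) = 55.3624
d((27, -7), (-24, -14)) = 51.4782
d((27, -7), (-3, 1)) = 31.0483
d((23, -7), (-14, 10)) = 40.7185
d((23, -7), (-19, 3)) = 43.1741
d((23, -7), (20, 10)) = 17.2627
d((23, -7), (11, -18)) = 16.2788
d((23, -7), (-26, -23)) = 51.5461
d((23, -7), (-24, -14)) = 47.5184
d((23, -7), (-3, 1)) = 27.2029
d((-14, 10), (-19, 3)) = 8.6023
d((-14, 10), (20, 10)) = 34.0
d((-14, 10), (11, -18)) = 37.5366
d((-14, 10), (-26, -23)) = 35.1141
d((-14, 10), (-24, -14)) = 26.0
d((-14, 10), (-3, 1)) = 14.2127
d((-19, 3), (20, 10)) = 39.6232
d((-19, 3), (11, -18)) = 36.6197
d((-19, 3), (-26, -23)) = 26.9258
d((-19, 3), (-24, -14)) = 17.72
d((-19, 3), (-3, 1)) = 16.1245
d((20, 10), (11, -18)) = 29.4109
d((20, 10), (-26, -23)) = 56.6127
d((20, 10), (-24, -14)) = 50.1199
d((20, 10), (-3, 1)) = 24.6982
d((11, -18), (-26, -23)) = 37.3363
d((11, -18), (-24, -14)) = 35.2278
d((11, -18), (-3, 1)) = 23.6008
d((-26, -23), (-24, -14)) = 9.2195
d((-26, -23), (-3, 1)) = 33.2415
d((-24, -14), (-3, 1)) = 25.807

Closest pair: (27, -7) and (23, -7) with distance 4.0

The closest pair is (27, -7) and (23, -7) with Euclidean distance 4.0. For 10 points, brute-force pairwise comparison is shown above. For large n, the divide-and-conquer algorithm (sort by x, recurse on halves, check the dividing strip) achieves O(n log n).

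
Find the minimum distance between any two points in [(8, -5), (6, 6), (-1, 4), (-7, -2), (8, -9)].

Computing all pairwise distances among 5 points:

d((8, -5), (6, 6)) = 11.1803
d((8, -5), (-1, 4)) = 12.7279
d((8, -5), (-7, -2)) = 15.2971
d((8, -5), (8, -9)) = 4.0 <-- minimum
d((6, 6), (-1, 4)) = 7.2801
d((6, 6), (-7, -2)) = 15.2643
d((6, 6), (8, -9)) = 15.1327
d((-1, 4), (-7, -2)) = 8.4853
d((-1, 4), (8, -9)) = 15.8114
d((-7, -2), (8, -9)) = 16.5529

Closest pair: (8, -5) and (8, -9) with distance 4.0

The closest pair is (8, -5) and (8, -9) with Euclidean distance 4.0. For 5 points, brute-force pairwise comparison is shown above. For large n, the divide-and-conquer algorithm (sort by x, recurse on halves, check the dividing strip) achieves O(n log n).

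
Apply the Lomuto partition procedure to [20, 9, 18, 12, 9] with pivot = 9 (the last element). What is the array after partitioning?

Lomuto partition with pivot = 9:

Initial array: [20, 9, 18, 12, 9]

arr[0]=20 > 9: no swap
arr[1]=9 <= 9: swap with position 0, array becomes [9, 20, 18, 12, 9]
arr[2]=18 > 9: no swap
arr[3]=12 > 9: no swap

Place pivot at position 1: [9, 9, 18, 12, 20]
Pivot position: 1

After partitioning with pivot 9, the array becomes [9, 9, 18, 12, 20]. The pivot is placed at index 1. All elements to the left of the pivot are <= 9, and all elements to the right are > 9.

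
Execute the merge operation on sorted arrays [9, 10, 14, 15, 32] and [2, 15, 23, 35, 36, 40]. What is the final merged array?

Merging process:

Compare 9 vs 2: take 2 from right. Merged: [2]
Compare 9 vs 15: take 9 from left. Merged: [2, 9]
Compare 10 vs 15: take 10 from left. Merged: [2, 9, 10]
Compare 14 vs 15: take 14 from left. Merged: [2, 9, 10, 14]
Compare 15 vs 15: take 15 from left. Merged: [2, 9, 10, 14, 15]
Compare 32 vs 15: take 15 from right. Merged: [2, 9, 10, 14, 15, 15]
Compare 32 vs 23: take 23 from right. Merged: [2, 9, 10, 14, 15, 15, 23]
Compare 32 vs 35: take 32 from left. Merged: [2, 9, 10, 14, 15, 15, 23, 32]
Append remaining from right: [35, 36, 40]. Merged: [2, 9, 10, 14, 15, 15, 23, 32, 35, 36, 40]

Final merged array: [2, 9, 10, 14, 15, 15, 23, 32, 35, 36, 40]
Total comparisons: 8

The merged array is [2, 9, 10, 14, 15, 15, 23, 32, 35, 36, 40], requiring 8 comparisons. The merge step runs in O(n) time where n is the total number of elements.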